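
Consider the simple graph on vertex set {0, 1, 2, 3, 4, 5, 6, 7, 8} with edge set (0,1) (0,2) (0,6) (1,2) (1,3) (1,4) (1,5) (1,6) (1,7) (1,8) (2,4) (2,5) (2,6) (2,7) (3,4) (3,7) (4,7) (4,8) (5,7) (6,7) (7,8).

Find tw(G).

A width-3 tree decomposition is:
Bags: B1 = {1, 3, 4, 7}  B2 = {1, 2, 4, 7}  B3 = {1, 4, 7, 8}  B4 = {1, 2, 6, 7}  B5 = {1, 2, 5, 7}  B6 = {0, 1, 2, 6}
Tree: B1–B2, B1–B3, B2–B4, B2–B5, B4–B6
The largest bag has 4 vertices, giving width 3; this decomposition certifies tw(G) ≤ 3. Conversely, {0, 1, 2, 6} is a clique of size 4, and the vertices of any clique must share a bag in every tree decomposition; so some bag has ≥ 4 vertices and tw(G) ≥ 3. Therefore the treewidth is 3.

3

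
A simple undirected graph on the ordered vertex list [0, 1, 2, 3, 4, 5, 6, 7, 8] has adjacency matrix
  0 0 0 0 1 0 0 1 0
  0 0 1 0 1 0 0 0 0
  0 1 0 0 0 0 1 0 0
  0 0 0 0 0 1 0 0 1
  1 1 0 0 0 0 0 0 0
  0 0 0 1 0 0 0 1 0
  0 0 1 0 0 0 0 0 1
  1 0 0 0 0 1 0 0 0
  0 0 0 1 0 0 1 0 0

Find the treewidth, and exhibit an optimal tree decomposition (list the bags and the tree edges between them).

Treewidth 2.
One optimal decomposition is:
Bags: B1 = {0, 5, 7}  B2 = {0, 4, 5}  B3 = {1, 4, 5}  B4 = {1, 2, 5}  B5 = {2, 5, 6}  B6 = {5, 6, 8}  B7 = {3, 5, 8}
Tree: B1–B2, B2–B3, B3–B4, B4–B5, B5–B6, B6–B7

Each bag holds 3 vertices, so the decomposition has width 2, which upper-bounds the treewidth. The edges 5–7–0–4–1–2–6–8–3–5 form a cycle, so G is not a tree and its treewidth is at least 2. Therefore the treewidth is 2.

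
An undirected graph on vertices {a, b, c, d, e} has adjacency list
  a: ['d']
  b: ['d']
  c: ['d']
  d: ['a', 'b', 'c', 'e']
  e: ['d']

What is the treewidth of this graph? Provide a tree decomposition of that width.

Treewidth 1.
One optimal decomposition is:
Bags: B1 = {d, e}  B2 = {b, d}  B3 = {a, d}  B4 = {c, d}
Tree: B1–B2, B2–B3, B3–B4

Each bag holds 2 vertices, so the decomposition has width 1, which upper-bounds the treewidth. Any graph with an edge has treewidth ≥ 1, and G has the edge d–e. Combining the bounds, tw(G) = 1.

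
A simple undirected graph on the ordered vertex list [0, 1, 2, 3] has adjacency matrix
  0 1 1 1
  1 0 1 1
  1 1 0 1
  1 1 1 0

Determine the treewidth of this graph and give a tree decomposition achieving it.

A single bag containing all 4 vertices is trivially a valid decomposition of width 3. Conversely, {0, 1, 2, 3} is a clique of size 4, and the vertices of any clique must share a bag in every tree decomposition; so some bag has ≥ 4 vertices and tw(G) ≥ 3. The upper and lower bounds meet at 3, so that is the treewidth.

Treewidth 3.
Bags: B1 = {0, 1, 2, 3}
Tree: (single bag)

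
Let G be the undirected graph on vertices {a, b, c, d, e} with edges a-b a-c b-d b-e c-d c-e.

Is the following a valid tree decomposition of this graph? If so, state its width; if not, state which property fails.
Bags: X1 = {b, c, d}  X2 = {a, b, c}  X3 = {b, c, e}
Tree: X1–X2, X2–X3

Yes; width 2.

Checking the three conditions: (i) the bags cover all of {a, b, c, d, e}; (ii) for each edge, some bag contains both endpoints; (iii) the bags containing any fixed vertex form a subtree. All hold, so the decomposition is valid with width 3 − 1 = 2.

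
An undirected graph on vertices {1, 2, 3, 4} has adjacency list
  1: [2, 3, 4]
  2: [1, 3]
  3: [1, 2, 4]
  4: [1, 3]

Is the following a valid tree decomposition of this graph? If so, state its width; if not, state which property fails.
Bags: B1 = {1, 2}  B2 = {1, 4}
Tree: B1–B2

No — vertex 3 appears in no bag.

A tree decomposition must satisfy three properties: every vertex lies in some bag; for every edge, both endpoints lie together in some bag; and for every vertex, the bags containing it form a connected subtree. Here vertex 3 appears in no bag, so the decomposition is invalid.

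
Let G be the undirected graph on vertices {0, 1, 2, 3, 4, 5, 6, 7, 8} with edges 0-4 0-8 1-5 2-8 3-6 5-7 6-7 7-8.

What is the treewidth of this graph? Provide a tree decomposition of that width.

Every bag has size at most 2, so the width is 2 − 1 = 1 and tw(G) ≤ 1. G has an edge, so its treewidth is at least 1. Hence tw(G) = 1 exactly.

Treewidth 1.
Bags: B1 = {1, 5}  B2 = {5, 7}  B3 = {7, 8}  B4 = {2, 8}  B5 = {6, 7}  B6 = {3, 6}  B7 = {0, 8}  B8 = {0, 4}
Tree: B1–B2, B2–B3, B3–B4, B3–B5, B5–B6, B4–B7, B7–B8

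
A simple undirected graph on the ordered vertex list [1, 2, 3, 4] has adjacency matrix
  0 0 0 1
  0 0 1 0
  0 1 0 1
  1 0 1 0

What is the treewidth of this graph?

A width-1 tree decomposition is:
Bags: B1 = {2, 3}  B2 = {3, 4}  B3 = {1, 4}
Tree: B1–B2, B2–B3
The largest bag has 2 vertices, giving width 1; this decomposition certifies tw(G) ≤ 1. Since G has at least one edge (e.g. 2–3), it is not an edgeless graph, so tw(G) ≥ 1. Combining the bounds, tw(G) = 1.

1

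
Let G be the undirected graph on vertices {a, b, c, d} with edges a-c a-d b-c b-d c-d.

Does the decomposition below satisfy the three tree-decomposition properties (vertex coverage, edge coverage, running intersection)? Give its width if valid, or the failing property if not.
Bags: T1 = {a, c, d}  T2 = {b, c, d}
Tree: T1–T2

Yes; width 2.

Every vertex of G appears in some bag (union = {a, b, c, d}); every edge is covered by a bag; and for each vertex v the set of bags containing v is connected in the bag tree. The decomposition is therefore valid. The largest bag has 3 vertices, so the width is 2.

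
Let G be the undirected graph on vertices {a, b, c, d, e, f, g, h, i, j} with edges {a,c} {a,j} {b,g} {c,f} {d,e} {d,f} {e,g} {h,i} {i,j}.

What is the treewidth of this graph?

1

A width-1 tree decomposition is:
Bags: B1 = {h, i}  B2 = {i, j}  B3 = {a, j}  B4 = {a, c}  B5 = {c, f}  B6 = {d, f}  B7 = {d, e}  B8 = {e, g}  B9 = {b, g}
Tree: B1–B2, B2–B3, B3–B4, B4–B5, B5–B6, B6–B7, B7–B8, B8–B9
Every bag has size at most 2, so the width is 2 − 1 = 1 and tw(G) ≤ 1. Any graph with an edge has treewidth ≥ 1, and G has the edge h–i. Hence tw(G) = 1 exactly.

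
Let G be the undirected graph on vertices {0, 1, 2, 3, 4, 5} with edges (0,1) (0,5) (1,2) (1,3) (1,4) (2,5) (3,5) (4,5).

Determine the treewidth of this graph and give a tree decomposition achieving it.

Each bag holds 3 vertices, so the decomposition has width 2, which upper-bounds the treewidth. Since 5–0–1–2–5 is a cycle in G, G is not acyclic. Forests are exactly the graphs of treewidth ≤ 1, so tw(G) ≥ 2. Hence tw(G) = 2 exactly.

Treewidth 2.
One such decomposition:
Bags: B1 = {0, 1, 5}  B2 = {1, 2, 5}  B3 = {1, 4, 5}  B4 = {1, 3, 5}
Tree: B1–B2, B2–B3, B3–B4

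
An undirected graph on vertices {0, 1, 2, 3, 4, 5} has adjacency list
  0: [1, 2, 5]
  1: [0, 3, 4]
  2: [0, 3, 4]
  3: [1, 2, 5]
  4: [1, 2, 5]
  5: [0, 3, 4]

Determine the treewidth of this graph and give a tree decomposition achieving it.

Treewidth 3.
One optimal decomposition is:
Bags: B1 = {0, 3, 4, 5}  B2 = {0, 2, 3, 4}  B3 = {0, 1, 3, 4}
Tree: B1–B2, B2–B3

Every bag has size at most 4, so the width is 4 − 1 = 3 and tw(G) ≤ 3. For the lower bound: the 4 vertex sets {4,5}, {2,3}, {0}, {1} are disjoint, each induces a connected subgraph, and every pair is joined by at least one edge of G. Contracting each set to a single vertex therefore yields K_{4} as a minor, and since treewidth is minor-monotone, tw(G) ≥ tw(K_{4}) = 3. The upper and lower bounds meet at 3, so that is the treewidth.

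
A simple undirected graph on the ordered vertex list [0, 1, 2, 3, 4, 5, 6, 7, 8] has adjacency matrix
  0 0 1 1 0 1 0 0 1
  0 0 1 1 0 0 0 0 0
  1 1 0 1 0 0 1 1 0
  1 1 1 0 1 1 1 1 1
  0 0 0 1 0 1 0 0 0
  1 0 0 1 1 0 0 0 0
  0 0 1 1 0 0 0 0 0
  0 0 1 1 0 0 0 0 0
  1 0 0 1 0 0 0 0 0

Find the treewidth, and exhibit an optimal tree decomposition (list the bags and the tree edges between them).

Treewidth 2.
Bags: B1 = {0, 3, 8}  B2 = {0, 3, 5}  B3 = {3, 4, 5}  B4 = {0, 2, 3}  B5 = {2, 3, 6}  B6 = {2, 3, 7}  B7 = {1, 2, 3}
Tree: B1–B2, B2–B3, B2–B4, B4–B5, B5–B6, B6–B7

The largest bag has 3 vertices, giving width 2; this decomposition certifies tw(G) ≤ 2. Conversely, {0, 3, 8} is a clique of size 3, and the vertices of any clique must share a bag in every tree decomposition; so some bag has ≥ 3 vertices and tw(G) ≥ 2. The upper and lower bounds meet at 2, so that is the treewidth.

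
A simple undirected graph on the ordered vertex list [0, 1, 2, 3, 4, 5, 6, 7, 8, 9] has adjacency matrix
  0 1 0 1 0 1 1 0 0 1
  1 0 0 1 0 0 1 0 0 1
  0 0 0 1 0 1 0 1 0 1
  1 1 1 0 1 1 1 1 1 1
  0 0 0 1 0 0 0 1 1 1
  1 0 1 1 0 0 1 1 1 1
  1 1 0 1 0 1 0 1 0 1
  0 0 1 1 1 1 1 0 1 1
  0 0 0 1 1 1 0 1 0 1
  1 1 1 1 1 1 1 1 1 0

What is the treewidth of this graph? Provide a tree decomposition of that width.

Treewidth 4.
Bags: B1 = {3, 5, 6, 7, 9}  B2 = {3, 5, 7, 8, 9}  B3 = {3, 4, 7, 8, 9}  B4 = {2, 3, 5, 7, 9}  B5 = {0, 3, 5, 6, 9}  B6 = {0, 1, 3, 6, 9}
Tree: B1–B2, B2–B3, B1–B4, B1–B5, B5–B6

Each bag holds 5 vertices, so the decomposition has width 4, which upper-bounds the treewidth. Conversely, {0, 1, 3, 6, 9} is a clique of size 5, and the vertices of any clique must share a bag in every tree decomposition; so some bag has ≥ 5 vertices and tw(G) ≥ 4. Hence tw(G) = 4 exactly.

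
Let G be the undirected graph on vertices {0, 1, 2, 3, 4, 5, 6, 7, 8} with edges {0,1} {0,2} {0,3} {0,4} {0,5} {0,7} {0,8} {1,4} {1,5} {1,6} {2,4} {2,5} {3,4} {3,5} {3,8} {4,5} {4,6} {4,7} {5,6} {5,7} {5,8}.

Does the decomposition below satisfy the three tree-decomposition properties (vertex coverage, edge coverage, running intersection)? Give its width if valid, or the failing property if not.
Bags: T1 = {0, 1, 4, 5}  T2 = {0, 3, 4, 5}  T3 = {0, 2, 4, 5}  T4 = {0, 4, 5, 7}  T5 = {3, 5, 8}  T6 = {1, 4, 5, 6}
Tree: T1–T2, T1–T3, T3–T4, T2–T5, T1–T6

No — edge (0,8) lies in no bag.

A tree decomposition must satisfy three properties: every vertex lies in some bag; for every edge, both endpoints lie together in some bag; and for every vertex, the bags containing it form a connected subtree. Here edge (0,8) lies in no bag, so the decomposition is invalid.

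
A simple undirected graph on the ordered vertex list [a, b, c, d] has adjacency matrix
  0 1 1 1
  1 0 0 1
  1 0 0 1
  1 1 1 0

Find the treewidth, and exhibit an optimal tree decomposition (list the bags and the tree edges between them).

Every bag has size at most 3, so the width is 3 − 1 = 2 and tw(G) ≤ 2. Conversely, {a, c, d} is a clique of size 3, and the vertices of any clique must share a bag in every tree decomposition; so some bag has ≥ 3 vertices and tw(G) ≥ 2. Combining the bounds, tw(G) = 2.

Treewidth 2.
Bags: B1 = {a, c, d}  B2 = {a, b, d}
Tree: B1–B2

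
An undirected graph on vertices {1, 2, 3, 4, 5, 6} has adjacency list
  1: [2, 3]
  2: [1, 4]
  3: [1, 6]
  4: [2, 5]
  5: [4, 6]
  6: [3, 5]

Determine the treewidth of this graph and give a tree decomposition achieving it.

Each bag holds 3 vertices, so the decomposition has width 2, which upper-bounds the treewidth. The edges 3–1–2–4–5–6–3 form a cycle, so G is not a tree and its treewidth is at least 2. Hence tw(G) = 2 exactly.

Treewidth 2.
One such decomposition:
Bags: B1 = {1, 2, 3}  B2 = {2, 3, 4}  B3 = {3, 4, 5}  B4 = {3, 5, 6}
Tree: B1–B2, B2–B3, B3–B4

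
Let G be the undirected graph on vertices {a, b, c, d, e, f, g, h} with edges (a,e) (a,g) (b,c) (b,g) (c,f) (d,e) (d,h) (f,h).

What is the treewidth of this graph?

A width-2 tree decomposition is:
Bags: B1 = {b, c, g}  B2 = {c, f, g}  B3 = {f, g, h}  B4 = {d, g, h}  B5 = {d, e, g}  B6 = {a, e, g}
Tree: B1–B2, B2–B3, B3–B4, B4–B5, B5–B6
The largest bag has 3 vertices, giving width 2; this decomposition certifies tw(G) ≤ 2. Since g–b–c–f–h–d–e–a–g is a cycle in G, G is not acyclic. Forests are exactly the graphs of treewidth ≤ 1, so tw(G) ≥ 2. Combining the bounds, tw(G) = 2.

2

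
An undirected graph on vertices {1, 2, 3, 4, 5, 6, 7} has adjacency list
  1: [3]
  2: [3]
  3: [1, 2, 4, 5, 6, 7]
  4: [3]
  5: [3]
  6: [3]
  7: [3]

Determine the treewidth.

A width-1 tree decomposition is:
Bags: B1 = {1, 3}  B2 = {3, 4}  B3 = {3, 5}  B4 = {3, 7}  B5 = {3, 6}  B6 = {2, 3}
Tree: B1–B2, B1–B3, B1–B4, B4–B5, B2–B6
Each bag holds 2 vertices, so the decomposition has width 1, which upper-bounds the treewidth. G has an edge, so its treewidth is at least 1. Hence tw(G) = 1 exactly.

1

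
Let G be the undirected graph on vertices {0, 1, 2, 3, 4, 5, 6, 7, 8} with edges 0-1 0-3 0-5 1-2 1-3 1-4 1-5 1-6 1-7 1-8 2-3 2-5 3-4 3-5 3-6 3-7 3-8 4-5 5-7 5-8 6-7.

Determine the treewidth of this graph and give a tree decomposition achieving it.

Treewidth 3.
One optimal decomposition is:
Bags: B1 = {0, 1, 3, 5}  B2 = {1, 3, 5, 7}  B3 = {1, 3, 6, 7}  B4 = {1, 2, 3, 5}  B5 = {1, 3, 4, 5}  B6 = {1, 3, 5, 8}
Tree: B1–B2, B2–B3, B1–B4, B4–B5, B4–B6

The largest bag has 4 vertices, giving width 3; this decomposition certifies tw(G) ≤ 3. For the lower bound, the 4 vertices {0, 1, 3, 5} are pairwise adjacent, and any tree decomposition puts a clique entirely inside one bag — forcing width ≥ 3. Combining the bounds, tw(G) = 3.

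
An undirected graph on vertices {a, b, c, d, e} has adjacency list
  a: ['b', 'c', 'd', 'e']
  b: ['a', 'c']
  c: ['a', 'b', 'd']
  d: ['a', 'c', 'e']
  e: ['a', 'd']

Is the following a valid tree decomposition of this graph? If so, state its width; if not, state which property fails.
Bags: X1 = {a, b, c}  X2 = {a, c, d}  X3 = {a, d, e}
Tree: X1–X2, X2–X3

Every vertex of G appears in some bag (union = {a, b, c, d, e}); every edge is covered by a bag; and for each vertex v the set of bags containing v is connected in the bag tree. The decomposition is therefore valid. The largest bag has 3 vertices, so the width is 2.

Yes; width 2.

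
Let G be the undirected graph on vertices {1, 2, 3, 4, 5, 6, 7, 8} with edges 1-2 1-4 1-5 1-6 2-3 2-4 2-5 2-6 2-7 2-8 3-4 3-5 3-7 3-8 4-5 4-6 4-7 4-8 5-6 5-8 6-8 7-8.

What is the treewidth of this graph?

4

A width-4 tree decomposition is:
Bags: B1 = {2, 4, 5, 6, 8}  B2 = {2, 3, 4, 5, 8}  B3 = {2, 3, 4, 7, 8}  B4 = {1, 2, 4, 5, 6}
Tree: B1–B2, B2–B3, B1–B4
Each bag holds 5 vertices, so the decomposition has width 4, which upper-bounds the treewidth. On the other hand G contains the 5-clique {2, 3, 4, 5, 8}. A clique must lie in a single bag of any decomposition, so no decomposition can have width below 4. The upper and lower bounds meet at 4, so that is the treewidth.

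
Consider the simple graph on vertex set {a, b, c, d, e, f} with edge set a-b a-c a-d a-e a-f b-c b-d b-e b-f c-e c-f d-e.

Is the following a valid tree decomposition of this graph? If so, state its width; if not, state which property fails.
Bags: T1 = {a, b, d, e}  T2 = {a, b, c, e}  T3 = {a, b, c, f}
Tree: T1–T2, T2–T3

Checking the three conditions: (i) the bags cover all of {a, b, c, d, e, f}; (ii) for each edge, some bag contains both endpoints; (iii) the bags containing any fixed vertex form a subtree. All hold, so the decomposition is valid with width 4 − 1 = 3.

Yes; width 3.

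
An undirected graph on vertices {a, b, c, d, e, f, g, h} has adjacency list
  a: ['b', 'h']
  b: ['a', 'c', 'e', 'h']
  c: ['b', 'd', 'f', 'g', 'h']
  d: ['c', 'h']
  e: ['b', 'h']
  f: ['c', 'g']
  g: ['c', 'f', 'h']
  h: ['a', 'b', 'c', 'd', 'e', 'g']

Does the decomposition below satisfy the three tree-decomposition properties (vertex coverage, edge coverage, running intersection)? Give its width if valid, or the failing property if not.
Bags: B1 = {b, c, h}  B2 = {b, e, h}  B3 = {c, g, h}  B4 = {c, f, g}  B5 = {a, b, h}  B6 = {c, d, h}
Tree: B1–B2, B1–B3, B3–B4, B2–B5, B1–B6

Every vertex of G appears in some bag (union = {a, b, c, d, e, f, g, h}); every edge is covered by a bag; and for each vertex v the set of bags containing v is connected in the bag tree. The decomposition is therefore valid. The largest bag has 3 vertices, so the width is 2.

Yes; width 2.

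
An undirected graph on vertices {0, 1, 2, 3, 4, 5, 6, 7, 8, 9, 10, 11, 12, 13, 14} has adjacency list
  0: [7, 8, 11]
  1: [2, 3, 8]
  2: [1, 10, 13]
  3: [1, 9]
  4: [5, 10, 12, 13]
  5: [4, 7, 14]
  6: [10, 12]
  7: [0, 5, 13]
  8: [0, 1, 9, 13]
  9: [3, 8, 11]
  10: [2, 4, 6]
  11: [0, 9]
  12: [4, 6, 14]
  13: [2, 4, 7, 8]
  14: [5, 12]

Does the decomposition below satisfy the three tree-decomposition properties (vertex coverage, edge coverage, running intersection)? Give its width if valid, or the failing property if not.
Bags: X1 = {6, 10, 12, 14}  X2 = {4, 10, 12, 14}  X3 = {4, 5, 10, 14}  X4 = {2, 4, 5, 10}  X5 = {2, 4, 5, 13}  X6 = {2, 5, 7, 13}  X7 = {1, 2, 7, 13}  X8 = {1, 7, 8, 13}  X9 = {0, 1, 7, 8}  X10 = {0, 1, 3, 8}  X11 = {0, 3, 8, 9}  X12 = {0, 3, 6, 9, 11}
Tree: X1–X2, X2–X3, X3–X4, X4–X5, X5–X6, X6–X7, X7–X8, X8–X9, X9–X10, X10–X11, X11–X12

No — bags containing vertex 6 are not connected in the tree.

A tree decomposition must satisfy three properties: every vertex lies in some bag; for every edge, both endpoints lie together in some bag; and for every vertex, the bags containing it form a connected subtree. Here bags containing vertex 6 are not connected in the tree, so the decomposition is invalid.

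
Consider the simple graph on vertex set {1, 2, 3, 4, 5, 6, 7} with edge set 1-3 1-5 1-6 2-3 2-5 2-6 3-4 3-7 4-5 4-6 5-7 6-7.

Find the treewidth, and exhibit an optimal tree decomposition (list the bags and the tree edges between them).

The largest bag has 4 vertices, giving width 3; this decomposition certifies tw(G) ≤ 3. For the lower bound: the 4 vertex sets {4,6}, {3,7}, {5}, {1} are disjoint, each induces a connected subgraph, and every pair is joined by at least one edge of G. Contracting each set to a single vertex therefore yields K_{4} as a minor, and since treewidth is minor-monotone, tw(G) ≥ tw(K_{4}) = 3. The upper and lower bounds meet at 3, so that is the treewidth.

Treewidth 3.
One optimal decomposition is:
Bags: B1 = {3, 4, 5, 6}  B2 = {3, 5, 6, 7}  B3 = {1, 3, 5, 6}  B4 = {2, 3, 5, 6}
Tree: B1–B2, B2–B3, B3–B4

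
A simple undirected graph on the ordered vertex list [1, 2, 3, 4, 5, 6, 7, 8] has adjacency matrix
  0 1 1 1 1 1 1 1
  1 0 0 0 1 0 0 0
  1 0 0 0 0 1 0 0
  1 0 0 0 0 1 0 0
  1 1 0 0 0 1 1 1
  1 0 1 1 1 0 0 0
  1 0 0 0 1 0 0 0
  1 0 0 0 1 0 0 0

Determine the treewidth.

2

A width-2 tree decomposition is:
Bags: B1 = {1, 5, 8}  B2 = {1, 5, 6}  B3 = {1, 2, 5}  B4 = {1, 4, 6}  B5 = {1, 5, 7}  B6 = {1, 3, 6}
Tree: B1–B2, B2–B3, B2–B4, B3–B5, B4–B6
The largest bag has 3 vertices, giving width 2; this decomposition certifies tw(G) ≤ 2. On the other hand G contains the 3-clique {1, 3, 6}. A clique must lie in a single bag of any decomposition, so no decomposition can have width below 2. Combining the bounds, tw(G) = 2.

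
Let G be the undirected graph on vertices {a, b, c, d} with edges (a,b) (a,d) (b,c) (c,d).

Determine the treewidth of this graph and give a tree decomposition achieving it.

Each bag holds 3 vertices, so the decomposition has width 2, which upper-bounds the treewidth. The edges b–a–d–c–b form a cycle, so G is not a tree and its treewidth is at least 2. Hence tw(G) = 2 exactly.

Treewidth 2.
Bags: B1 = {a, b, d}  B2 = {b, c, d}
Tree: B1–B2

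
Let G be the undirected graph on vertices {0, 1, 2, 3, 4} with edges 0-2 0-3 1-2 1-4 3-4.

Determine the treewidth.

2

A width-2 tree decomposition is:
Bags: B1 = {1, 2, 4}  B2 = {0, 2, 4}  B3 = {0, 3, 4}
Tree: B1–B2, B2–B3
Each bag holds 3 vertices, so the decomposition has width 2, which upper-bounds the treewidth. The edges 4–1–2–0–3–4 form a cycle, so G is not a tree and its treewidth is at least 2. Combining the bounds, tw(G) = 2.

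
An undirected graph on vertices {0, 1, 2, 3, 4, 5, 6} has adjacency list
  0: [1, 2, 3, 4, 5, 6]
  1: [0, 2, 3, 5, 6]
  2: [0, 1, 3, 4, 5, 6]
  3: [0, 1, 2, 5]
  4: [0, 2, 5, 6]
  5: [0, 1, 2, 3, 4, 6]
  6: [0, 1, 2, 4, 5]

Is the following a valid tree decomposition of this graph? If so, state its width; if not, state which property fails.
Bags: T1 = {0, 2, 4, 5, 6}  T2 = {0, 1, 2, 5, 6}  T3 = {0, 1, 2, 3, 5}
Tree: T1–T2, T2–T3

Checking the three conditions: (i) the bags cover all of {0, 1, 2, 3, 4, 5, 6}; (ii) for each edge, some bag contains both endpoints; (iii) the bags containing any fixed vertex form a subtree. All hold, so the decomposition is valid with width 5 − 1 = 4.

Yes; width 4.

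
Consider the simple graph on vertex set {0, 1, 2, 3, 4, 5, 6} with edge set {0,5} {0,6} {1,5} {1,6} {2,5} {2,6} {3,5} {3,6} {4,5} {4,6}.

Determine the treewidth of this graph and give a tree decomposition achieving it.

Treewidth 2.
One such decomposition:
Bags: B1 = {0, 5, 6}  B2 = {3, 5, 6}  B3 = {1, 5, 6}  B4 = {4, 5, 6}  B5 = {2, 5, 6}
Tree: B1–B2, B2–B3, B3–B4, B4–B5

The largest bag has 3 vertices, giving width 2; this decomposition certifies tw(G) ≤ 2. The edges 5–0–6–3–5 form a cycle, so G is not a tree and its treewidth is at least 2. Therefore the treewidth is 2.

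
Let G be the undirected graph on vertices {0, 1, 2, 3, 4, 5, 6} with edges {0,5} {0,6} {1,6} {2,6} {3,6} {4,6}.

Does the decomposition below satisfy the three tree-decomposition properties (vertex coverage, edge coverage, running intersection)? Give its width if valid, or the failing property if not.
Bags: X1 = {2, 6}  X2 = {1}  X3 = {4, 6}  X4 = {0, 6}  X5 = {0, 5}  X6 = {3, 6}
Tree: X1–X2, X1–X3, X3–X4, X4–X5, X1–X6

A tree decomposition must satisfy three properties: every vertex lies in some bag; for every edge, both endpoints lie together in some bag; and for every vertex, the bags containing it form a connected subtree. Here edge (6,1) lies in no bag, so the decomposition is invalid.

No — edge (6,1) lies in no bag.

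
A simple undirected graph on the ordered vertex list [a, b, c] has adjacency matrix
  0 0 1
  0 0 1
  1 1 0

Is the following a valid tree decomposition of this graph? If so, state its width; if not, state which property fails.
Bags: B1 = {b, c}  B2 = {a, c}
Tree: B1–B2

Yes; width 1.

Checking the three conditions: (i) the bags cover all of {a, b, c}; (ii) for each edge, some bag contains both endpoints; (iii) the bags containing any fixed vertex form a subtree. All hold, so the decomposition is valid with width 2 − 1 = 1.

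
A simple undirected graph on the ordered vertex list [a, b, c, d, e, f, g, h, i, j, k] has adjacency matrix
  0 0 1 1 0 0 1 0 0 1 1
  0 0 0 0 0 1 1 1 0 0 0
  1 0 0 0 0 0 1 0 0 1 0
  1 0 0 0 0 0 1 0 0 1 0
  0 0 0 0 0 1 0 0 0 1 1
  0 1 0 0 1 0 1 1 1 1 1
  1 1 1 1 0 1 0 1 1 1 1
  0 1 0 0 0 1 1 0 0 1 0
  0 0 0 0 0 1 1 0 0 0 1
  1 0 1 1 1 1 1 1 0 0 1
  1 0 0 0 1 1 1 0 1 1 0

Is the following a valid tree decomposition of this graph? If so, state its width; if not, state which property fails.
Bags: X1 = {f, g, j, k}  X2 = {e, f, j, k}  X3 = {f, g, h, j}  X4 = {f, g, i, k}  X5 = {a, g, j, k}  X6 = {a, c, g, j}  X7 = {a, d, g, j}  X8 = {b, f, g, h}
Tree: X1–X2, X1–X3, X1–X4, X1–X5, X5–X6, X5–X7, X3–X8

Checking the three conditions: (i) the bags cover all of {a, b, c, d, e, f, g, h, i, j, k}; (ii) for each edge, some bag contains both endpoints; (iii) the bags containing any fixed vertex form a subtree. All hold, so the decomposition is valid with width 4 − 1 = 3.

Yes; width 3.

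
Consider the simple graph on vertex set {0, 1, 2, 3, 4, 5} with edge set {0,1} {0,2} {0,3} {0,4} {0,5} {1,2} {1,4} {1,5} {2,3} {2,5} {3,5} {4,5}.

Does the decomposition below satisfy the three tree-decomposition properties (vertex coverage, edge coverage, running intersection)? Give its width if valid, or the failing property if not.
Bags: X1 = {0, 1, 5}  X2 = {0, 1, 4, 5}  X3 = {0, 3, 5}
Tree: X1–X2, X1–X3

A tree decomposition must satisfy three properties: every vertex lies in some bag; for every edge, both endpoints lie together in some bag; and for every vertex, the bags containing it form a connected subtree. Here vertex 2 appears in no bag, so the decomposition is invalid.

No — vertex 2 appears in no bag.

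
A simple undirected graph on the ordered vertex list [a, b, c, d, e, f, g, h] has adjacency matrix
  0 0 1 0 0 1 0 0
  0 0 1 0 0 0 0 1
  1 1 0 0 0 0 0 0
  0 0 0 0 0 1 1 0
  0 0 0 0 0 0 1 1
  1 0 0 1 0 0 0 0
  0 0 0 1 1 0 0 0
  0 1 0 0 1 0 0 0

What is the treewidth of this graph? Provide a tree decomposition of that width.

Each bag holds 3 vertices, so the decomposition has width 2, which upper-bounds the treewidth. The edges e–g–d–f–a–c–b–h–e form a cycle, so G is not a tree and its treewidth is at least 2. Therefore the treewidth is 2.

Treewidth 2.
One optimal decomposition is:
Bags: B1 = {d, e, g}  B2 = {d, e, f}  B3 = {a, e, f}  B4 = {a, c, e}  B5 = {b, c, e}  B6 = {b, e, h}
Tree: B1–B2, B2–B3, B3–B4, B4–B5, B5–B6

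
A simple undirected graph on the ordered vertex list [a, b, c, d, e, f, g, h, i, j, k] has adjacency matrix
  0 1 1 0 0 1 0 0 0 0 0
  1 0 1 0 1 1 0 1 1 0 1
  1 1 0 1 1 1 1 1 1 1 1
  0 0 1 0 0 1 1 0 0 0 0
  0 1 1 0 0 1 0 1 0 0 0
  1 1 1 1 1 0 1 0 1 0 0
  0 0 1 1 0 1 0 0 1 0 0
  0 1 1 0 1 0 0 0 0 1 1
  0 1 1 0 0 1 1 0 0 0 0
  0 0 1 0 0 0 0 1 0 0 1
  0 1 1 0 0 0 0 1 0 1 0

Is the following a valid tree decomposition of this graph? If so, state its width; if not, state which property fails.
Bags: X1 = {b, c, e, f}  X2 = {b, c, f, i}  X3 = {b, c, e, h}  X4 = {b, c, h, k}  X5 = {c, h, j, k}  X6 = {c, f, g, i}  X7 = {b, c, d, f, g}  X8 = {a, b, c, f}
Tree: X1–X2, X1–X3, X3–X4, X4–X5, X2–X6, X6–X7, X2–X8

No — bags containing vertex b are not connected in the tree.

A tree decomposition must satisfy three properties: every vertex lies in some bag; for every edge, both endpoints lie together in some bag; and for every vertex, the bags containing it form a connected subtree. Here bags containing vertex b are not connected in the tree, so the decomposition is invalid.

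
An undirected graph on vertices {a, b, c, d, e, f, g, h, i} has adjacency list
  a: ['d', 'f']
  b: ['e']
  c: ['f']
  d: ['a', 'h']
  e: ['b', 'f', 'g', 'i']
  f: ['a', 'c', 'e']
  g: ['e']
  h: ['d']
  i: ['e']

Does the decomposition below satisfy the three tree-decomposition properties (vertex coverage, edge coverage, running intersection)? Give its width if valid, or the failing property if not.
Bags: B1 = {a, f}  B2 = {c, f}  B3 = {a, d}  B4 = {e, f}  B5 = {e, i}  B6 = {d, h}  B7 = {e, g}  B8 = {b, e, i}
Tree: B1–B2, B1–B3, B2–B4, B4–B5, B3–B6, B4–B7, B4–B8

A tree decomposition must satisfy three properties: every vertex lies in some bag; for every edge, both endpoints lie together in some bag; and for every vertex, the bags containing it form a connected subtree. Here bags containing vertex i are not connected in the tree, so the decomposition is invalid.

No — bags containing vertex i are not connected in the tree.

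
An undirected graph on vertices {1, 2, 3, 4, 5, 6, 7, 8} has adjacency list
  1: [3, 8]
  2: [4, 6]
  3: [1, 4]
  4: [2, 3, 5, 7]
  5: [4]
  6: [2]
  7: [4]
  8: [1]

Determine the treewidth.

A width-1 tree decomposition is:
Bags: B1 = {3, 4}  B2 = {1, 3}  B3 = {2, 4}  B4 = {1, 8}  B5 = {2, 6}  B6 = {4, 5}  B7 = {4, 7}
Tree: B1–B2, B1–B3, B2–B4, B3–B5, B1–B6, B6–B7
Every bag has size at most 2, so the width is 2 − 1 = 1 and tw(G) ≤ 1. Since G has at least one edge (e.g. 3–4), it is not an edgeless graph, so tw(G) ≥ 1. Therefore the treewidth is 1.

1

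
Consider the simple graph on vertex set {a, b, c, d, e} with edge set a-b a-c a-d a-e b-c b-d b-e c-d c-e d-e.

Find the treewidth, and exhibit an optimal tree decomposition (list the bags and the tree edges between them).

With just one bag of size 5, the width is 5 − 1 = 4, so tw(G) ≤ 4. For the lower bound, the 5 vertices {a, b, c, d, e} are pairwise adjacent, and any tree decomposition puts a clique entirely inside one bag — forcing width ≥ 4. Therefore the treewidth is 4.

Treewidth 4.
One such decomposition:
Bags: B1 = {a, b, c, d, e}
Tree: (single bag)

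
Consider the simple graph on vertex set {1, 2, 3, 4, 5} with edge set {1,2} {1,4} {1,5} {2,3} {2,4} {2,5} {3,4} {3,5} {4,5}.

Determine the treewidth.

3

A width-3 tree decomposition is:
Bags: B1 = {2, 3, 4, 5}  B2 = {1, 2, 4, 5}
Tree: B1–B2
Every bag has size at most 4, so the width is 4 − 1 = 3 and tw(G) ≤ 3. For the lower bound, the 4 vertices {1, 2, 4, 5} are pairwise adjacent, and any tree decomposition puts a clique entirely inside one bag — forcing width ≥ 3. Combining the bounds, tw(G) = 3.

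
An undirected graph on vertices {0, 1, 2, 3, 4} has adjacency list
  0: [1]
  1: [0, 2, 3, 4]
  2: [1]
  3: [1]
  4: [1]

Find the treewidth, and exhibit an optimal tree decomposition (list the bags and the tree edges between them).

Treewidth 1.
One optimal decomposition is:
Bags: B1 = {0, 1}  B2 = {1, 4}  B3 = {1, 2}  B4 = {1, 3}
Tree: B1–B2, B1–B3, B1–B4

Every bag has size at most 2, so the width is 2 − 1 = 1 and tw(G) ≤ 1. Any graph with an edge has treewidth ≥ 1, and G has the edge 0–1. The upper and lower bounds meet at 1, so that is the treewidth.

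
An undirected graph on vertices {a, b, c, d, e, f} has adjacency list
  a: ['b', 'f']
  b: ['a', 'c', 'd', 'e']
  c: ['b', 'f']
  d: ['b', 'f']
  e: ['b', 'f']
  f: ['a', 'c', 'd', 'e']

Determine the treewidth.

A width-2 tree decomposition is:
Bags: B1 = {b, e, f}  B2 = {b, c, f}  B3 = {b, d, f}  B4 = {a, b, f}
Tree: B1–B2, B2–B3, B3–B4
Every bag has size at most 3, so the width is 3 − 1 = 2 and tw(G) ≤ 2. Since b–e–f–c–b is a cycle in G, G is not acyclic. Forests are exactly the graphs of treewidth ≤ 1, so tw(G) ≥ 2. Combining the bounds, tw(G) = 2.

2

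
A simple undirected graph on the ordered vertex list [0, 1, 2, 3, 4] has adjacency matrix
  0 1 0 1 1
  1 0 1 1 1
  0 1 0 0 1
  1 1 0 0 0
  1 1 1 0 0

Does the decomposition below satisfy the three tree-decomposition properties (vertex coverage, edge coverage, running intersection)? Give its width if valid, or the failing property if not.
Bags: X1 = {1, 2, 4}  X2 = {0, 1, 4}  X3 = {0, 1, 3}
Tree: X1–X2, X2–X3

Checking the three conditions: (i) the bags cover all of {0, 1, 2, 3, 4}; (ii) for each edge, some bag contains both endpoints; (iii) the bags containing any fixed vertex form a subtree. All hold, so the decomposition is valid with width 3 − 1 = 2.

Yes; width 2.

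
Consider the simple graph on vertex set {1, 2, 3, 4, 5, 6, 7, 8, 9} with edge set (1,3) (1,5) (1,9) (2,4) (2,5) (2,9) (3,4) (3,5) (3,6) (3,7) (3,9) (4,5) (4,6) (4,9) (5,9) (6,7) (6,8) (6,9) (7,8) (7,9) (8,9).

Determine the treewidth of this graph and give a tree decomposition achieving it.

Treewidth 3.
Bags: B1 = {3, 4, 6, 9}  B2 = {3, 6, 7, 9}  B3 = {3, 4, 5, 9}  B4 = {6, 7, 8, 9}  B5 = {2, 4, 5, 9}  B6 = {1, 3, 5, 9}
Tree: B1–B2, B1–B3, B2–B4, B3–B5, B3–B6

Every bag has size at most 4, so the width is 4 − 1 = 3 and tw(G) ≤ 3. On the other hand G contains the 4-clique {6, 7, 8, 9}. A clique must lie in a single bag of any decomposition, so no decomposition can have width below 3. Hence tw(G) = 3 exactly.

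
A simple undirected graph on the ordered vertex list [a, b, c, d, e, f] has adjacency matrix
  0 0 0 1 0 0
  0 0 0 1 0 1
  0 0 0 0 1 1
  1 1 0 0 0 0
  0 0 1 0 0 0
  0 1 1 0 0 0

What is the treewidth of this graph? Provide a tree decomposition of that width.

Treewidth 1.
One optimal decomposition is:
Bags: B1 = {c, e}  B2 = {c, f}  B3 = {b, f}  B4 = {b, d}  B5 = {a, d}
Tree: B1–B2, B2–B3, B3–B4, B4–B5

Every bag has size at most 2, so the width is 2 − 1 = 1 and tw(G) ≤ 1. G has an edge, so its treewidth is at least 1. The upper and lower bounds meet at 1, so that is the treewidth.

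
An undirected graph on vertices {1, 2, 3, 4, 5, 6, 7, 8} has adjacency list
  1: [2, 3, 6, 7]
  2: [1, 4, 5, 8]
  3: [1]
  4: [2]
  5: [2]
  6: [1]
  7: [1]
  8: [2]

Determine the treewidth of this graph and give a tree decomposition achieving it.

The largest bag has 2 vertices, giving width 1; this decomposition certifies tw(G) ≤ 1. Since G has at least one edge (e.g. 8–2), it is not an edgeless graph, so tw(G) ≥ 1. The upper and lower bounds meet at 1, so that is the treewidth.

Treewidth 1.
Bags: B1 = {2, 8}  B2 = {1, 2}  B3 = {1, 7}  B4 = {1, 6}  B5 = {2, 4}  B6 = {2, 5}  B7 = {1, 3}
Tree: B1–B2, B2–B3, B2–B4, B1–B5, B5–B6, B2–B7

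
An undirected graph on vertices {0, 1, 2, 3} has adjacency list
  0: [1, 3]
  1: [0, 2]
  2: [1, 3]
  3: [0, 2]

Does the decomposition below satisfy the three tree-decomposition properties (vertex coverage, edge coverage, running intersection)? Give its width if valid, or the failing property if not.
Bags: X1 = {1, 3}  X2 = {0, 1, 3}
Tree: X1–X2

A tree decomposition must satisfy three properties: every vertex lies in some bag; for every edge, both endpoints lie together in some bag; and for every vertex, the bags containing it form a connected subtree. Here vertex 2 appears in no bag, so the decomposition is invalid.

No — vertex 2 appears in no bag.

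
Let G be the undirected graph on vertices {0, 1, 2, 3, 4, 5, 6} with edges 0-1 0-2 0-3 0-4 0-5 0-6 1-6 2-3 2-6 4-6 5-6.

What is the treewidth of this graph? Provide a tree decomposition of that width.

Every bag has size at most 3, so the width is 3 − 1 = 2 and tw(G) ≤ 2. Conversely, {0, 2, 3} is a clique of size 3, and the vertices of any clique must share a bag in every tree decomposition; so some bag has ≥ 3 vertices and tw(G) ≥ 2. Hence tw(G) = 2 exactly.

Treewidth 2.
One such decomposition:
Bags: B1 = {0, 5, 6}  B2 = {0, 1, 6}  B3 = {0, 2, 6}  B4 = {0, 4, 6}  B5 = {0, 2, 3}
Tree: B1–B2, B2–B3, B3–B4, B3–B5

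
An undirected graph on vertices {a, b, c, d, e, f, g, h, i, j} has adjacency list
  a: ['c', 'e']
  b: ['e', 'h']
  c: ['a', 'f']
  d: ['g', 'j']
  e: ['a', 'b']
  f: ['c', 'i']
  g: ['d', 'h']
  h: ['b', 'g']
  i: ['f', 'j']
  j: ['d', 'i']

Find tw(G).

A width-2 tree decomposition is:
Bags: B1 = {f, i, j}  B2 = {d, f, j}  B3 = {d, f, g}  B4 = {f, g, h}  B5 = {b, f, h}  B6 = {b, e, f}  B7 = {a, e, f}  B8 = {a, c, f}
Tree: B1–B2, B2–B3, B3–B4, B4–B5, B5–B6, B6–B7, B7–B8
Each bag holds 3 vertices, so the decomposition has width 2, which upper-bounds the treewidth. Since f–i–j–d–g–h–b–e–a–c–f is a cycle in G, G is not acyclic. Forests are exactly the graphs of treewidth ≤ 1, so tw(G) ≥ 2. Hence tw(G) = 2 exactly.

2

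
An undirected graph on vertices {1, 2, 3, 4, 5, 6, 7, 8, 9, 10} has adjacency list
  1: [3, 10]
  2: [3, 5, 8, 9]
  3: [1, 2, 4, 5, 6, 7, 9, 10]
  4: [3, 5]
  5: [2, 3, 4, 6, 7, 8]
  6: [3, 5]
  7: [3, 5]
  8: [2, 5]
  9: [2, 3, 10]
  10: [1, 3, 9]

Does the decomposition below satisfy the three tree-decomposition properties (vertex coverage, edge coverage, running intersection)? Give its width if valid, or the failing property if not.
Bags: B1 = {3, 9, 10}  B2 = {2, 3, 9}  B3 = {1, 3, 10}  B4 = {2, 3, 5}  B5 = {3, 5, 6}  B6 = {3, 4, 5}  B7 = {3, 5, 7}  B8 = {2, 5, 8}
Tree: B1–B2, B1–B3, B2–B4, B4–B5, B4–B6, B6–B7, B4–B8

Vertex coverage: the bags together contain {1, 2, 3, 4, 5, 6, 7, 8, 9, 10}, the full vertex set. Edge coverage: each edge of G has both endpoints in at least one bag. Running intersection: for every vertex, the bags containing it form a connected subtree. All three properties hold, so this is a valid tree decomposition of width max|bag| − 1 = 2, and hence tw(G) ≤ 2.

Yes; width 2.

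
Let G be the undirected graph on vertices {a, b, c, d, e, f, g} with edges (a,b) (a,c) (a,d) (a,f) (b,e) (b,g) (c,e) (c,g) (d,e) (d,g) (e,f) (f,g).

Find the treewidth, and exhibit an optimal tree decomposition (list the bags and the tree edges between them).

Treewidth 3.
One such decomposition:
Bags: B1 = {a, b, e, g}  B2 = {a, c, e, g}  B3 = {a, e, f, g}  B4 = {a, d, e, g}
Tree: B1–B2, B2–B3, B3–B4

Each bag holds 4 vertices, so the decomposition has width 3, which upper-bounds the treewidth. For the lower bound: the 4 vertex sets {b,e}, {c,g}, {a}, {f} are disjoint, each induces a connected subgraph, and every pair is joined by at least one edge of G. Contracting each set to a single vertex therefore yields K_{4} as a minor, and since treewidth is minor-monotone, tw(G) ≥ tw(K_{4}) = 3. Therefore the treewidth is 3.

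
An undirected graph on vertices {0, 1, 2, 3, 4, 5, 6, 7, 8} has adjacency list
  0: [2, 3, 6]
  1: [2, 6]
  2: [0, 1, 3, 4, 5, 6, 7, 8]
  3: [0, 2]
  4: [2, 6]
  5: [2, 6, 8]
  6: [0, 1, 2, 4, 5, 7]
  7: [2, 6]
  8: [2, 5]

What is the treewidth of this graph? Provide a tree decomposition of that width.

Treewidth 2.
One optimal decomposition is:
Bags: B1 = {2, 5, 6}  B2 = {0, 2, 6}  B3 = {1, 2, 6}  B4 = {2, 4, 6}  B5 = {2, 5, 8}  B6 = {0, 2, 3}  B7 = {2, 6, 7}
Tree: B1–B2, B2–B3, B2–B4, B1–B5, B2–B6, B2–B7

Each bag holds 3 vertices, so the decomposition has width 2, which upper-bounds the treewidth. For the lower bound, the 3 vertices {2, 5, 8} are pairwise adjacent, and any tree decomposition puts a clique entirely inside one bag — forcing width ≥ 2. Therefore the treewidth is 2.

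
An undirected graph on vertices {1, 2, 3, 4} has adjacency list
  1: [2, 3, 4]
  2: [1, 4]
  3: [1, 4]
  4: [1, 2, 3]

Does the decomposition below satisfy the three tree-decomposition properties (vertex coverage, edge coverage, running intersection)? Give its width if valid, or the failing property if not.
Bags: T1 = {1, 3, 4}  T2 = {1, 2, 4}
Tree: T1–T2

Yes; width 2.

Checking the three conditions: (i) the bags cover all of {1, 2, 3, 4}; (ii) for each edge, some bag contains both endpoints; (iii) the bags containing any fixed vertex form a subtree. All hold, so the decomposition is valid with width 3 − 1 = 2.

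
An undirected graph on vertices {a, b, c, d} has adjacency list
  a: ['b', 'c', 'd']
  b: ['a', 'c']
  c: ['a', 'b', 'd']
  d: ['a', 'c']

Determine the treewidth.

A width-2 tree decomposition is:
Bags: B1 = {a, c, d}  B2 = {a, b, c}
Tree: B1–B2
Each bag holds 3 vertices, so the decomposition has width 2, which upper-bounds the treewidth. On the other hand G contains the 3-clique {a, c, d}. A clique must lie in a single bag of any decomposition, so no decomposition can have width below 2. Combining the bounds, tw(G) = 2.

2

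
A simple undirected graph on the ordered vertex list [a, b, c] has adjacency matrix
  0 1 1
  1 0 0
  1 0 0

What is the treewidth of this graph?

A width-1 tree decomposition is:
Bags: B1 = {a, c}  B2 = {a, b}
Tree: B1–B2
Each bag holds 2 vertices, so the decomposition has width 1, which upper-bounds the treewidth. Since G has at least one edge (e.g. a–c), it is not an edgeless graph, so tw(G) ≥ 1. The upper and lower bounds meet at 1, so that is the treewidth.

1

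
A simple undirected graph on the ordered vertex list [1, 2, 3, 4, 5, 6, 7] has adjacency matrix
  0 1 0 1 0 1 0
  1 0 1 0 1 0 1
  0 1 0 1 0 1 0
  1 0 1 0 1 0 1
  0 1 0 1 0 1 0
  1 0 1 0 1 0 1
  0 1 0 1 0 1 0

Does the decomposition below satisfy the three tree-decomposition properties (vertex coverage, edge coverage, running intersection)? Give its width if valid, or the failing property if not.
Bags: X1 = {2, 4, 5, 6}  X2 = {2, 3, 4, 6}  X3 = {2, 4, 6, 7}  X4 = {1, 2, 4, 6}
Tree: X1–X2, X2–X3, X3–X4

Yes; width 3.

Vertex coverage: the bags together contain {1, 2, 3, 4, 5, 6, 7}, the full vertex set. Edge coverage: each edge of G has both endpoints in at least one bag. Running intersection: for every vertex, the bags containing it form a connected subtree. All three properties hold, so this is a valid tree decomposition of width max|bag| − 1 = 3, and hence tw(G) ≤ 3.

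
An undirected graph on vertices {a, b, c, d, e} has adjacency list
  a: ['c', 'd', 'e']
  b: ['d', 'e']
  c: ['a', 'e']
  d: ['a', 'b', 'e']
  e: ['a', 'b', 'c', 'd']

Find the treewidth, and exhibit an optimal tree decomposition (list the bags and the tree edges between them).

Treewidth 2.
One such decomposition:
Bags: B1 = {a, c, e}  B2 = {a, d, e}  B3 = {b, d, e}
Tree: B1–B2, B2–B3

Each bag holds 3 vertices, so the decomposition has width 2, which upper-bounds the treewidth. For the lower bound, the 3 vertices {a, d, e} are pairwise adjacent, and any tree decomposition puts a clique entirely inside one bag — forcing width ≥ 2. Hence tw(G) = 2 exactly.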